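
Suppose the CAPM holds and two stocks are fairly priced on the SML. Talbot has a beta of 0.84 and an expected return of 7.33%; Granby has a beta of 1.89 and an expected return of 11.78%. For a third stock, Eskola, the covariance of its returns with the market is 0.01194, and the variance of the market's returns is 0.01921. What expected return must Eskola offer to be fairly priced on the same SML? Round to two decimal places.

6.40%

MRP = (11.78% − 7.33%) / (1.89 − 0.84) = 4.2381%
R_f = 7.33% − 0.84 × 4.2381% = 3.7700%
β_Eskola = Cov / Var(R_m) = 0.01194 / 0.01921 = 0.6216
E(R_Eskola) = R_f + β × MRP = 3.7700% + 0.6216 × 4.2381% = 6.40%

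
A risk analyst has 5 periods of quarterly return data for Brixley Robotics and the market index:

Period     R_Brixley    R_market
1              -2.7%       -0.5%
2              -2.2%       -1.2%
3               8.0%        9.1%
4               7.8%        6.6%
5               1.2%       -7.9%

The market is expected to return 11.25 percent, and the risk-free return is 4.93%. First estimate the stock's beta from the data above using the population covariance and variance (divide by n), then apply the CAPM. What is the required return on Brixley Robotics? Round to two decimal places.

Mean R_i = (-2.7 − 2.2 + 8.0 + 7.8 + 1.2) / 5 = 2.4200%
Mean R_m = (-0.5 − 1.2 + 9.1 + 6.6 − 7.9) / 5 = 1.2200%
Σ(R_i − R̄_i)(R_m − R̄_m) = 104.0280  ⇒  Cov = 104.0280 / 5 = 20.8056
Σ(R_m − R̄_m)² = 183.0280  ⇒  Var(R_m) = 183.0280 / 5 = 36.6056
β = Cov / Var(R_m) = 20.8056 / 36.6056 = 0.5684
MRP = 11.25% − 4.93% = 6.32%
E(R) = R_f + β × MRP = 4.93% + 0.5684 × 6.32% = 8.52%

8.52%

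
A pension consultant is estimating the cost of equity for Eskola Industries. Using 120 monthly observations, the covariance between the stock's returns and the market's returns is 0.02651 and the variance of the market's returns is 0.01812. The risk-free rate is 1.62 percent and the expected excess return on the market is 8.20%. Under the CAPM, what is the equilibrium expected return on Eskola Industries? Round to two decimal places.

13.62%

β = Cov(R_i, R_m) / Var(R_m) = 0.02651 / 0.01812 = 1.4630
E(R) = R_f + β × MRP = 1.62% + 1.4630 × 8.20% = 13.62%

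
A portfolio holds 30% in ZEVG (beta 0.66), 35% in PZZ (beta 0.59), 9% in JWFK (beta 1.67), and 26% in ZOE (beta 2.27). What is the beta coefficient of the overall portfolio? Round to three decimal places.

1.145

β_P = Σ w_i β_i = 0.30×0.66 + 0.35×0.59 + 0.09×1.67 + 0.26×2.27 = 1.1450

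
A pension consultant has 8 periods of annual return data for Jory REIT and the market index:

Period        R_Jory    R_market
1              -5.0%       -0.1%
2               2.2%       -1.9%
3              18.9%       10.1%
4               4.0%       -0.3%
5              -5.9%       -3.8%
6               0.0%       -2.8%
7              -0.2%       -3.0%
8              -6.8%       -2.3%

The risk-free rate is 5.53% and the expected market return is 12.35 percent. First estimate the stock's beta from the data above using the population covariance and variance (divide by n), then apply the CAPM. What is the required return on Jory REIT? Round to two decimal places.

Mean R_i = (-5.0 + 2.2 + 18.9 + 4.0 − 5.9 + 0.0 − 0.2 − 6.8) / 8 = 0.9000%
Mean R_m = (-0.1 − 1.9 + 10.1 − 0.3 − 3.8 − 2.8 − 3.0 − 2.3) / 8 = -0.5125%
Σ(R_i − R̄_i)(R_m − R̄_m) = 228.3600  ⇒  Cov = 228.3600 / 8 = 28.5450
Σ(R_m − R̄_m)² = 140.1888  ⇒  Var(R_m) = 140.1888 / 8 = 17.5236
β = Cov / Var(R_m) = 28.5450 / 17.5236 = 1.6289
MRP = 12.35% − 5.53% = 6.82%
E(R) = R_f + β × MRP = 5.53% + 1.6289 × 6.82% = 16.64%

16.64%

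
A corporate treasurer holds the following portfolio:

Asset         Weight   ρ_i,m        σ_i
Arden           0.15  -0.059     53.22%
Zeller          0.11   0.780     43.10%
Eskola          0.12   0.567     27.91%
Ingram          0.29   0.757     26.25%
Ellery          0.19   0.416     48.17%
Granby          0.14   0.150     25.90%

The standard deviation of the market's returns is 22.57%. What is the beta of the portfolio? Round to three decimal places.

0.675

β_Arden = -0.059 × 53.22% / 22.57% = -0.1391
β_Zeller = 0.780 × 43.10% / 22.57% = 1.4895
β_Eskola = 0.567 × 27.91% / 22.57% = 0.7012
β_Ingram = 0.757 × 26.25% / 22.57% = 0.8804
β_Ellery = 0.416 × 48.17% / 22.57% = 0.8878
β_Granby = 0.150 × 25.90% / 22.57% = 0.1721
β_P = Σ w_i β_i = 0.15×-0.1391 + 0.11×1.4895 + 0.12×0.7012 + 0.29×0.8804 + 0.19×0.8878 + 0.14×0.1721 = 0.6752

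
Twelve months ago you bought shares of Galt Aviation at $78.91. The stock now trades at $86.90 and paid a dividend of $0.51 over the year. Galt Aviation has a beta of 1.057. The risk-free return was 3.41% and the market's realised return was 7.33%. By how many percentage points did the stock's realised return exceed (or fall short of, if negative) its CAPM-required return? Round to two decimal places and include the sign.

+3.22%

Realised HPR = (P1 + D1 − P0) / P0 = (86.90 + 0.51 − 78.91) / 78.91 = 8.50 / 78.91 = 10.7718%
MRP = 7.33% − 3.41% = 3.92%
CAPM required = R_f + β·MRP = 3.41% + 1.057 × 3.92% = 7.55344%
α = realised − required = 10.7718% − 7.55344% = +3.22%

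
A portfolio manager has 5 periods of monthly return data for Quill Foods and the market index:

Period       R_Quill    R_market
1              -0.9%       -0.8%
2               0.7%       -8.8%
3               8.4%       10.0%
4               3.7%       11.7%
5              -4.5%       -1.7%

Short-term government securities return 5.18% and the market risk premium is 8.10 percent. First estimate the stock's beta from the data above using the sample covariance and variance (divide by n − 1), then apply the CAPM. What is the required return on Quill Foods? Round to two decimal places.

Mean R_i = (-0.9 + 0.7 + 8.4 + 3.7 − 4.5) / 5 = 1.4800%
Mean R_m = (-0.8 − 8.8 + 10.0 + 11.7 − 1.7) / 5 = 2.0800%
Σ(R_i − R̄_i)(R_m − R̄_m) = 114.1080  ⇒  Cov = 114.1080 / 4 = 28.5270
Σ(R_m − R̄_m)² = 296.2280  ⇒  Var(R_m) = 296.2280 / 4 = 74.0570
β = Cov / Var(R_m) = 28.5270 / 74.0570 = 0.3852
E(R) = R_f + β × MRP = 5.18% + 0.3852 × 8.10% = 8.30%

8.30%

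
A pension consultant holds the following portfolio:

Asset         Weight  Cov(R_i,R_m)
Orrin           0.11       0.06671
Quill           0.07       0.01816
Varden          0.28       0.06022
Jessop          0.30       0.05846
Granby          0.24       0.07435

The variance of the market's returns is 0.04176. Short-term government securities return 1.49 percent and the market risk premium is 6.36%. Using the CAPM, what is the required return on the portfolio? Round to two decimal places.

β_Orrin = 0.06671 / 0.04176 = 1.5975
β_Quill = 0.01816 / 0.04176 = 0.4349
β_Varden = 0.06022 / 0.04176 = 1.4420
β_Jessop = 0.05846 / 0.04176 = 1.3999
β_Granby = 0.07435 / 0.04176 = 1.7804
β_P = Σ w_i β_i = 0.11×1.5975 + 0.07×0.4349 + 0.28×1.4420 + 0.30×1.3999 + 0.24×1.7804 = 1.4572
E(R_P) = R_f + β_P × MRP = 1.49% + 1.4572 × 6.36% = 10.76%

10.76%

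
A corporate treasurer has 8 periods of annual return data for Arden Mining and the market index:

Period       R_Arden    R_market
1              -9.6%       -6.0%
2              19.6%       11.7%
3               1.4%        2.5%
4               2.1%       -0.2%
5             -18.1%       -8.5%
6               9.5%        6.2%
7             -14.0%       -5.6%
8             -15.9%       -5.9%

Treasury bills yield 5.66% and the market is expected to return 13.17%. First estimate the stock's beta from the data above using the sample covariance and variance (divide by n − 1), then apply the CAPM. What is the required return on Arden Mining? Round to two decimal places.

Mean R_i = (-9.6 + 19.6 + 1.4 + 2.1 − 18.1 + 9.5 − 14.0 − 15.9) / 8 = -3.1250%
Mean R_m = (-6.0 + 11.7 + 2.5 − 0.2 − 8.5 + 6.2 − 5.6 − 5.9) / 8 = -0.7250%
Σ(R_i − R̄_i)(R_m − R̄_m) = 656.8350  ⇒  Cov = 656.8350 / 7 = 93.8336
Σ(R_m − R̄_m)² = 351.8350  ⇒  Var(R_m) = 351.8350 / 7 = 50.2621
β = Cov / Var(R_m) = 93.8336 / 50.2621 = 1.8669
MRP = 13.17% − 5.66% = 7.51%
E(R) = R_f + β × MRP = 5.66% + 1.8669 × 7.51% = 19.68%

19.68%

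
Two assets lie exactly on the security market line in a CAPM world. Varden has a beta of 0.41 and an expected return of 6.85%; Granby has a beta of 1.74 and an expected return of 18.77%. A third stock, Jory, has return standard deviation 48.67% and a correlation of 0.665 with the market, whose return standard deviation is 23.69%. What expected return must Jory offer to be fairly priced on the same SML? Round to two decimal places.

MRP = (18.77% − 6.85%) / (1.74 − 0.41) = 8.9624%
R_f = 6.85% − 0.41 × 8.9624% = 3.1754%
β_Jory = ρ·σ_i/σ_m = 0.665 × 48.67 / 23.69 = 1.3662
E(R_Jory) = R_f + β × MRP = 3.1754% + 1.3662 × 8.9624% = 15.42%

15.42%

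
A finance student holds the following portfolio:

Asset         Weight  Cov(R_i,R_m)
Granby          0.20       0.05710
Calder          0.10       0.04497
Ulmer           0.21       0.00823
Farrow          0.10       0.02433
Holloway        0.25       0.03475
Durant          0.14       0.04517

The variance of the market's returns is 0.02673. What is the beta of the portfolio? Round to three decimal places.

β_Granby = 0.05710 / 0.02673 = 2.1362
β_Calder = 0.04497 / 0.02673 = 1.6824
β_Ulmer = 0.00823 / 0.02673 = 0.3079
β_Farrow = 0.02433 / 0.02673 = 0.9102
β_Holloway = 0.03475 / 0.02673 = 1.3000
β_Durant = 0.04517 / 0.02673 = 1.6899
β_P = Σ w_i β_i = 0.20×2.1362 + 0.10×1.6824 + 0.21×0.3079 + 0.10×0.9102 + 0.25×1.3000 + 0.14×1.6899 = 1.3127

1.313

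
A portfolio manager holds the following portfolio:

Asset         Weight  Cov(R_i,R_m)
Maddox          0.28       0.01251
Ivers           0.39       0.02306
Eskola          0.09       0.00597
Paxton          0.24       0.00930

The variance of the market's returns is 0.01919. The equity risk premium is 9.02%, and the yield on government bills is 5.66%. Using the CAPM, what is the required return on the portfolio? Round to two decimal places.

β_Maddox = 0.01251 / 0.01919 = 0.6519
β_Ivers = 0.02306 / 0.01919 = 1.2017
β_Eskola = 0.00597 / 0.01919 = 0.3111
β_Paxton = 0.00930 / 0.01919 = 0.4846
β_P = Σ w_i β_i = 0.28×0.6519 + 0.39×1.2017 + 0.09×0.3111 + 0.24×0.4846 = 0.7955
E(R_P) = R_f + β_P × MRP = 5.66% + 0.7955 × 9.02% = 12.84%

12.84%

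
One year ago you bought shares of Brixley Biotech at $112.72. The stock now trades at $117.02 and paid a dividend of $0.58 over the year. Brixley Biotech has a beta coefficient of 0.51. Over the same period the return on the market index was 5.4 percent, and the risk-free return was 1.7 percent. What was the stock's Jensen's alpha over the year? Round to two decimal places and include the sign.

Realised HPR = (P1 + D1 − P0) / P0 = (117.02 + 0.58 − 112.72) / 112.72 = 4.88 / 112.72 = 4.3293%
MRP = 5.4% − 1.7% = 3.70%
CAPM required = R_f + β·MRP = 1.7% + 0.51 × 3.7% = 3.5870%
α = realised − required = 4.3293% − 3.5870% = +0.74%

+0.74%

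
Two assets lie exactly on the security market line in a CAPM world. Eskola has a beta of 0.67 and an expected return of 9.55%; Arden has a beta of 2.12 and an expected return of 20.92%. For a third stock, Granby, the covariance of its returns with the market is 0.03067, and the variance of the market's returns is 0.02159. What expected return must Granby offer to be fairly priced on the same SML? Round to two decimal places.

MRP = (20.92% − 9.55%) / (2.12 − 0.67) = 7.8414%
R_f = 9.55% − 0.67 × 7.8414% = 4.2963%
β_Granby = Cov / Var(R_m) = 0.03067 / 0.02159 = 1.4206
E(R_Granby) = R_f + β × MRP = 4.2963% + 1.4206 × 7.8414% = 15.44%

15.44%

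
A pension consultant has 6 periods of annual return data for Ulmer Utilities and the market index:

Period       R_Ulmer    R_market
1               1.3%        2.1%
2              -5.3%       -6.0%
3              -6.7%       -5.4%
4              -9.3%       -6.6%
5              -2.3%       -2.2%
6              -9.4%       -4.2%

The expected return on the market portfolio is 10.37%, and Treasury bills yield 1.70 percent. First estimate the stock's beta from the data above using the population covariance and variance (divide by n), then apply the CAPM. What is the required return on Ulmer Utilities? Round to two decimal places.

Mean R_i = (1.3 − 5.3 − 6.7 − 9.3 − 2.3 − 9.4) / 6 = -5.2833%
Mean R_m = (2.1 − 6.0 − 5.4 − 6.6 − 2.2 − 4.2) / 6 = -3.7167%
Σ(R_i − R̄_i)(R_m − R̄_m) = 58.8117  ⇒  Cov = 58.8117 / 6 = 9.8020
Σ(R_m − R̄_m)² = 52.7283  ⇒  Var(R_m) = 52.7283 / 6 = 8.7881
β = Cov / Var(R_m) = 9.8020 / 8.7881 = 1.1154
MRP = 10.37% − 1.70% = 8.67%
E(R) = R_f + β × MRP = 1.70% + 1.1154 × 8.67% = 11.37%

11.37%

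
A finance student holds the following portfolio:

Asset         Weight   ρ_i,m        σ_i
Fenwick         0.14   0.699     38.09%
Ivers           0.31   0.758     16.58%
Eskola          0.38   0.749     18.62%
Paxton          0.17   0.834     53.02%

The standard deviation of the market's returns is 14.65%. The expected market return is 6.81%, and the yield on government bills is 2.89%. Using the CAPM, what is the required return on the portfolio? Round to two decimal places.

β_Fenwick = 0.699 × 38.09% / 14.65% = 1.8174
β_Ivers = 0.758 × 16.58% / 14.65% = 0.8579
β_Eskola = 0.749 × 18.62% / 14.65% = 0.9520
β_Paxton = 0.834 × 53.02% / 14.65% = 3.0183
β_P = Σ w_i β_i = 0.14×1.8174 + 0.31×0.8579 + 0.38×0.9520 + 0.17×3.0183 = 1.3953
MRP = 6.81% − 2.89% = 3.92%
E(R_P) = R_f + β_P × MRP = 2.89% + 1.3953 × 3.92% = 8.36%

8.36%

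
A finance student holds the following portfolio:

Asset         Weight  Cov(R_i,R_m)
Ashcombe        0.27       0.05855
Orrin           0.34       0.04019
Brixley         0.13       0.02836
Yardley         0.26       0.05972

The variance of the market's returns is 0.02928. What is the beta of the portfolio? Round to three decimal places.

β_Ashcombe = 0.05855 / 0.02928 = 1.9997
β_Orrin = 0.04019 / 0.02928 = 1.3726
β_Brixley = 0.02836 / 0.02928 = 0.9686
β_Yardley = 0.05972 / 0.02928 = 2.0396
β_P = Σ w_i β_i = 0.27×1.9997 + 0.34×1.3726 + 0.13×0.9686 + 0.26×2.0396 = 1.6628

1.663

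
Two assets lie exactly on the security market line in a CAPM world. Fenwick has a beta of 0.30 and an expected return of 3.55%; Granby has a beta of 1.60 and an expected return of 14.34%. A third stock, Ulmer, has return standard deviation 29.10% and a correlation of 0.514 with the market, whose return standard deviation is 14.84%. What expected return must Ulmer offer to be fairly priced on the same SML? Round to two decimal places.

MRP = (14.34% − 3.55%) / (1.60 − 0.30) = 8.3000%
R_f = 3.55% − 0.30 × 8.3000% = 1.0600%
β_Ulmer = ρ·σ_i/σ_m = 0.514 × 29.10 / 14.84 = 1.0079
E(R_Ulmer) = R_f + β × MRP = 1.0600% + 1.0079 × 8.3000% = 9.43%

9.43%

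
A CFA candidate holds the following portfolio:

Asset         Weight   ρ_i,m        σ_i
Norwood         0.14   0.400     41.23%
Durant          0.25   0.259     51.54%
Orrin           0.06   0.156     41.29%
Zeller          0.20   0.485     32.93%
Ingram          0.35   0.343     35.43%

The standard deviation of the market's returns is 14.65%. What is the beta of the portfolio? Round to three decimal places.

β_Norwood = 0.400 × 41.23% / 14.65% = 1.1257
β_Durant = 0.259 × 51.54% / 14.65% = 0.9112
β_Orrin = 0.156 × 41.29% / 14.65% = 0.4397
β_Zeller = 0.485 × 32.93% / 14.65% = 1.0902
β_Ingram = 0.343 × 35.43% / 14.65% = 0.8295
β_P = Σ w_i β_i = 0.14×1.1257 + 0.25×0.9112 + 0.06×0.4397 + 0.20×1.0902 + 0.35×0.8295 = 0.9201

0.920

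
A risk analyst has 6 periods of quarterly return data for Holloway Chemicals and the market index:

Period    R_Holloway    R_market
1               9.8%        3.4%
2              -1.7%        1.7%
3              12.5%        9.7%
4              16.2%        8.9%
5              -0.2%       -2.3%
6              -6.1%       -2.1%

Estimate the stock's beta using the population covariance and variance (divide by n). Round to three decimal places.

Mean R_i = (9.8 − 1.7 + 12.5 + 16.2 − 0.2 − 6.1) / 6 = 5.0833%
Mean R_m = (3.4 + 1.7 + 9.7 + 8.9 − 2.3 − 2.1) / 6 = 3.2167%
Σ(R_i − R̄_i)(R_m − R̄_m) = 211.0217  ⇒  Cov = 211.0217 / 6 = 35.1703
Σ(R_m − R̄_m)² = 135.3683  ⇒  Var(R_m) = 135.3683 / 6 = 22.5614
β = Cov / Var(R_m) = 35.1703 / 22.5614 = 1.5589

1.559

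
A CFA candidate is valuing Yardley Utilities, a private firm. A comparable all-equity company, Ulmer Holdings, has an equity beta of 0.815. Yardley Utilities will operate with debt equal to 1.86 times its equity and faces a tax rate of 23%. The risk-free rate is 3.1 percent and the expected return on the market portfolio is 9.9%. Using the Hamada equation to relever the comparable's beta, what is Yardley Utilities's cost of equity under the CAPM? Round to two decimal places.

16.58%

β_L = β_U × [1 + (1 − t)(D/E)] = 0.815 × [1 + (1 − 0.23) × 1.86]
    = 0.815 × [1 + 0.77 × 1.86] = 0.815 × 2.4322 = 1.9822
MRP = 9.9% − 3.1% = 6.80%
E(R) = R_f + β_L × MRP = 3.1% + 1.9822 × 6.8% = 16.58%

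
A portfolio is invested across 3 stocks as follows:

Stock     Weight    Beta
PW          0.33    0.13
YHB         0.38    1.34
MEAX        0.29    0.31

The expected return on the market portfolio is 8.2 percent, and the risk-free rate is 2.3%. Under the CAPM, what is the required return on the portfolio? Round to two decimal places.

6.09%

β_P = Σ w_i β_i = 0.33×0.13 + 0.38×1.34 + 0.29×0.31 = 0.6420
MRP = 8.2% − 2.3% = 5.90%
E(R_P) = R_f + β_P × MRP = 2.3% + 0.6420 × 5.9% = 6.09%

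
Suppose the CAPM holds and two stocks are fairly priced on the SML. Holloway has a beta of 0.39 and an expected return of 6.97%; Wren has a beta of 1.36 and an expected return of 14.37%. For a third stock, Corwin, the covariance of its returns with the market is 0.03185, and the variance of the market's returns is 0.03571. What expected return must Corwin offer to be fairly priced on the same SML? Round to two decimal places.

MRP = (14.37% − 6.97%) / (1.36 − 0.39) = 7.6289%
R_f = 6.97% − 0.39 × 7.6289% = 3.9947%
β_Corwin = Cov / Var(R_m) = 0.03185 / 0.03571 = 0.8919
E(R_Corwin) = R_f + β × MRP = 3.9947% + 0.8919 × 7.6289% = 10.80%

10.80%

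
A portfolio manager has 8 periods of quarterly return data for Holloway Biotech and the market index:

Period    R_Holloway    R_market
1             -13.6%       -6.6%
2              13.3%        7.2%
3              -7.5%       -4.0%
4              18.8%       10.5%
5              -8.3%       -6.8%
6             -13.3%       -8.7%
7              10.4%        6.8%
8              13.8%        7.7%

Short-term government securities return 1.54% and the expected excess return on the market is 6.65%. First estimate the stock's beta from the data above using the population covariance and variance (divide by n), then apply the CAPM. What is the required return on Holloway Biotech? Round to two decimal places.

12.79%

Mean R_i = (-13.6 + 13.3 − 7.5 + 18.8 − 8.3 − 13.3 + 10.4 + 13.8) / 8 = 1.7000%
Mean R_m = (-6.6 + 7.2 − 4.0 + 10.5 − 6.8 − 8.7 + 6.8 + 7.7) / 8 = 0.7625%
Σ(R_i − R̄_i)(R_m − R̄_m) = 751.6800  ⇒  Cov = 751.6800 / 8 = 93.9600
Σ(R_m − R̄_m)² = 444.4588  ⇒  Var(R_m) = 444.4588 / 8 = 55.5574
β = Cov / Var(R_m) = 93.9600 / 55.5574 = 1.6912
E(R) = R_f + β × MRP = 1.54% + 1.6912 × 6.65% = 12.79%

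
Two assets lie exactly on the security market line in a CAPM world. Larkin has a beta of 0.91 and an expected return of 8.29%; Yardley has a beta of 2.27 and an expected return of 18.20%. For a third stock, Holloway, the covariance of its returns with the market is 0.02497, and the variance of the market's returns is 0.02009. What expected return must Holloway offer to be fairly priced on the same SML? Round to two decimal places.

MRP = (18.20% − 8.29%) / (2.27 − 0.91) = 7.2868%
R_f = 8.29% − 0.91 × 7.2868% = 1.6590%
β_Holloway = Cov / Var(R_m) = 0.02497 / 0.02009 = 1.2429
E(R_Holloway) = R_f + β × MRP = 1.6590% + 1.2429 × 7.2868% = 10.72%

10.72%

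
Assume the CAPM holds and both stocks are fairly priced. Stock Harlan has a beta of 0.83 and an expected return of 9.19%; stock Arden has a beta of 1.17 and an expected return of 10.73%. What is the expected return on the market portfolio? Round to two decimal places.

Both satisfy E(R) = R_f + β·MRP, so the slope of the SML is
MRP = (10.73% − 9.19%) / (1.17 − 0.83) = 1.54% / 0.34 = 4.5294%
R_f = E(R_Harlan) − β_Harlan·MRP = 9.19% − 0.83 × 4.5294% = 5.4306%
E(R_m) = R_f + MRP = 5.4306% + 4.5294% = 9.96%

9.96%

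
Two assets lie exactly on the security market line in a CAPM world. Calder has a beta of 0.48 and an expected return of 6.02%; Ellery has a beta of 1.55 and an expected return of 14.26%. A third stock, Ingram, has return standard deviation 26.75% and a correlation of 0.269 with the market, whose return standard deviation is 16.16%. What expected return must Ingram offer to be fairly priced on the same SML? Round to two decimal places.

5.75%

MRP = (14.26% − 6.02%) / (1.55 − 0.48) = 7.7009%
R_f = 6.02% − 0.48 × 7.7009% = 2.3236%
β_Ingram = ρ·σ_i/σ_m = 0.269 × 26.75 / 16.16 = 0.4453
E(R_Ingram) = R_f + β × MRP = 2.3236% + 0.4453 × 7.7009% = 5.75%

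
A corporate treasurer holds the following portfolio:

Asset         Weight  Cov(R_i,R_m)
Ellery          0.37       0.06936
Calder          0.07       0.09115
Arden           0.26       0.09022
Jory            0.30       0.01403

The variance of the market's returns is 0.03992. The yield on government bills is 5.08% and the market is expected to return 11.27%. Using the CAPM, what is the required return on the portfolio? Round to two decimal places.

β_Ellery = 0.06936 / 0.03992 = 1.7375
β_Calder = 0.09115 / 0.03992 = 2.2833
β_Arden = 0.09022 / 0.03992 = 2.2600
β_Jory = 0.01403 / 0.03992 = 0.3515
β_P = Σ w_i β_i = 0.37×1.7375 + 0.07×2.2833 + 0.26×2.2600 + 0.30×0.3515 = 1.4958
MRP = 11.27% − 5.08% = 6.19%
E(R_P) = R_f + β_P × MRP = 5.08% + 1.4958 × 6.19% = 14.34%

14.34%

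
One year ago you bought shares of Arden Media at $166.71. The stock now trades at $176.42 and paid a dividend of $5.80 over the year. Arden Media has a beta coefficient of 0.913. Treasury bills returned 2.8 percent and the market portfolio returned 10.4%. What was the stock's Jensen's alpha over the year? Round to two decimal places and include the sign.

Realised HPR = (P1 + D1 − P0) / P0 = (176.42 + 5.80 − 166.71) / 166.71 = 15.51 / 166.71 = 9.3036%
MRP = 10.4% − 2.8% = 7.60%
CAPM required = R_f + β·MRP = 2.8% + 0.913 × 7.6% = 9.7388%
α = realised − required = 9.3036% − 9.7388% = -0.44%

-0.44%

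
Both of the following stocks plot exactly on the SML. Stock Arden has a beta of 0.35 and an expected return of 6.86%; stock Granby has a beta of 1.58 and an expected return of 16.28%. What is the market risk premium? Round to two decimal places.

7.66%

Both satisfy E(R) = R_f + β·MRP, so the slope of the SML is
MRP = (16.28% − 6.86%) / (1.58 − 0.35) = 9.42% / 1.23 = 7.6585%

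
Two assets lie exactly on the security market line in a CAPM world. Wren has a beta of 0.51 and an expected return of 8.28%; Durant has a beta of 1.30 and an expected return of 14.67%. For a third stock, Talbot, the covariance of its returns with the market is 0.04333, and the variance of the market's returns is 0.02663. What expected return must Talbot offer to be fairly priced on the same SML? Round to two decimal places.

17.32%

MRP = (14.67% − 8.28%) / (1.30 − 0.51) = 8.0886%
R_f = 8.28% − 0.51 × 8.0886% = 4.1548%
β_Talbot = Cov / Var(R_m) = 0.04333 / 0.02663 = 1.6271
E(R_Talbot) = R_f + β × MRP = 4.1548% + 1.6271 × 8.0886% = 17.32%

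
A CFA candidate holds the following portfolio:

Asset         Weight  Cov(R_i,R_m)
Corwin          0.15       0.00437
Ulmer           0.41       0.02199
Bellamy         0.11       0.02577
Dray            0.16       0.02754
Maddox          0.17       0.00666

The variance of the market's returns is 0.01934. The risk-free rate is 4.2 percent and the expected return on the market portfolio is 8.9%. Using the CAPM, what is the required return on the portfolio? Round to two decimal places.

β_Corwin = 0.00437 / 0.01934 = 0.2260
β_Ulmer = 0.02199 / 0.01934 = 1.1370
β_Bellamy = 0.02577 / 0.01934 = 1.3325
β_Dray = 0.02754 / 0.01934 = 1.4240
β_Maddox = 0.00666 / 0.01934 = 0.3444
β_P = Σ w_i β_i = 0.15×0.2260 + 0.41×1.1370 + 0.11×1.3325 + 0.16×1.4240 + 0.17×0.3444 = 0.9330
MRP = 8.9% − 4.2% = 4.70%
E(R_P) = R_f + β_P × MRP = 4.2% + 0.9330 × 4.7% = 8.59%

8.59%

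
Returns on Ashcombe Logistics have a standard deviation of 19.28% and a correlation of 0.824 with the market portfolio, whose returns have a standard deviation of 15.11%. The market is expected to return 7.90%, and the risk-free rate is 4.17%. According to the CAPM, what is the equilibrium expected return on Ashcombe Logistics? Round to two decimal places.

β = ρ × σ_i / σ_m = 0.824 × 19.28% / 15.11% = 1.0514
MRP = 7.90% − 4.17% = 3.73%
E(R) = 4.17% + 1.0514 × 3.73% = 8.09%

8.09%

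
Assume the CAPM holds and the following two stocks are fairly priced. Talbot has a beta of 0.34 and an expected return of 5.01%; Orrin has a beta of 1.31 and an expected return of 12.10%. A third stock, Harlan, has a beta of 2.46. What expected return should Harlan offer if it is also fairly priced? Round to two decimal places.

20.51%

MRP (SML slope) = (12.10% − 5.01%) / (1.31 − 0.34) = 7.09% / 0.97 = 7.3093%
R_f (intercept) = 5.01% − 0.34 × 7.3093% = 2.5248%
E(R_Harlan) = R_f + β × MRP = 2.5248% + 2.46 × 7.3093% = 20.51%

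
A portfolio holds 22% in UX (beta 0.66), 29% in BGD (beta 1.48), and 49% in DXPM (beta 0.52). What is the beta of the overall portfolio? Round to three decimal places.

β_P = Σ w_i β_i = 0.22×0.66 + 0.29×1.48 + 0.49×0.52 = 0.8292

0.829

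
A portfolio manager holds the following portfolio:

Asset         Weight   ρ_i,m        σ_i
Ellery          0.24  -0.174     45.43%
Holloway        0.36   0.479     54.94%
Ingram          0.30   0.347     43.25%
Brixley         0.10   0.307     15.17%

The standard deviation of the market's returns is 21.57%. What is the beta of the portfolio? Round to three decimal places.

0.582

β_Ellery = -0.174 × 45.43% / 21.57% = -0.3665
β_Holloway = 0.479 × 54.94% / 21.57% = 1.2200
β_Ingram = 0.347 × 43.25% / 21.57% = 0.6958
β_Brixley = 0.307 × 15.17% / 21.57% = 0.2159
β_P = Σ w_i β_i = 0.24×-0.3665 + 0.36×1.2200 + 0.30×0.6958 + 0.10×0.2159 = 0.5816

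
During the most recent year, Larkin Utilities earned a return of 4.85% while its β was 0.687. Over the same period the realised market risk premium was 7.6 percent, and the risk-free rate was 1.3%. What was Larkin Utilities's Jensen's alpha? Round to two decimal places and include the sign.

-1.67%

CAPM benchmark = R_f + β(R_m − R_f) = 1.3% + 0.687 × 7.6% = 6.5212%
α = actual − benchmark = 4.85% − 6.5212% = -1.67%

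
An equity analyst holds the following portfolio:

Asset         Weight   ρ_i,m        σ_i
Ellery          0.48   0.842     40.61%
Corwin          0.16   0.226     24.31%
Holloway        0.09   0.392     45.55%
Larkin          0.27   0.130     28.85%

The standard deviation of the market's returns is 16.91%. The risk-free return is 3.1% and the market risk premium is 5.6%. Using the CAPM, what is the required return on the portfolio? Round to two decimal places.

β_Ellery = 0.842 × 40.61% / 16.91% = 2.0221
β_Corwin = 0.226 × 24.31% / 16.91% = 0.3249
β_Holloway = 0.392 × 45.55% / 16.91% = 1.0559
β_Larkin = 0.130 × 28.85% / 16.91% = 0.2218
β_P = Σ w_i β_i = 0.48×2.0221 + 0.16×0.3249 + 0.09×1.0559 + 0.27×0.2218 = 1.1775
E(R_P) = R_f + β_P × MRP = 3.1% + 1.1775 × 5.6% = 9.69%

9.69%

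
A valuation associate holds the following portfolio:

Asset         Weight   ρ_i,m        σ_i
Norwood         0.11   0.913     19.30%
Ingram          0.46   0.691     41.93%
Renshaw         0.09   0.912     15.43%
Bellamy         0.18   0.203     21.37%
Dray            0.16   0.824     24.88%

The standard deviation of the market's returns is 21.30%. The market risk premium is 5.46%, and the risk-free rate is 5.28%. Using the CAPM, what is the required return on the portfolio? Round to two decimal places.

β_Norwood = 0.913 × 19.30% / 21.30% = 0.8273
β_Ingram = 0.691 × 41.93% / 21.30% = 1.3603
β_Renshaw = 0.912 × 15.43% / 21.30% = 0.6607
β_Bellamy = 0.203 × 21.37% / 21.30% = 0.2037
β_Dray = 0.824 × 24.88% / 21.30% = 0.9625
β_P = Σ w_i β_i = 0.11×0.8273 + 0.46×1.3603 + 0.09×0.6607 + 0.18×0.2037 + 0.16×0.9625 = 0.9669
E(R_P) = R_f + β_P × MRP = 5.28% + 0.9669 × 5.46% = 10.56%

10.56%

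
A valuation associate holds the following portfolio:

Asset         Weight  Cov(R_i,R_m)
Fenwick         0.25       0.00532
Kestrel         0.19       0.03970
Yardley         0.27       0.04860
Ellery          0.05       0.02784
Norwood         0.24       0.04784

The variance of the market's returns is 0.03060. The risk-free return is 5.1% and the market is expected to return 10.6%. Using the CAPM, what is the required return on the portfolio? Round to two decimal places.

11.37%

β_Fenwick = 0.00532 / 0.03060 = 0.1739
β_Kestrel = 0.03970 / 0.03060 = 1.2974
β_Yardley = 0.04860 / 0.03060 = 1.5882
β_Ellery = 0.02784 / 0.03060 = 0.9098
β_Norwood = 0.04784 / 0.03060 = 1.5634
β_P = Σ w_i β_i = 0.25×0.1739 + 0.19×1.2974 + 0.27×1.5882 + 0.05×0.9098 + 0.24×1.5634 = 1.1395
MRP = 10.6% − 5.1% = 5.50%
E(R_P) = R_f + β_P × MRP = 5.1% + 1.1395 × 5.5% = 11.37%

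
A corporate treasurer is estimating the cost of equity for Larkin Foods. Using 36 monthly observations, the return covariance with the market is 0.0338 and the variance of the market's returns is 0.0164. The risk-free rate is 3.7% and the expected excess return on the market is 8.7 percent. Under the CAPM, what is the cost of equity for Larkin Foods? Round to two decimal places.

21.63%

β = Cov(R_i, R_m) / Var(R_m) = 0.0338 / 0.0164 = 2.0610
E(R) = R_f + β × MRP = 3.7% + 2.0610 × 8.7% = 21.63%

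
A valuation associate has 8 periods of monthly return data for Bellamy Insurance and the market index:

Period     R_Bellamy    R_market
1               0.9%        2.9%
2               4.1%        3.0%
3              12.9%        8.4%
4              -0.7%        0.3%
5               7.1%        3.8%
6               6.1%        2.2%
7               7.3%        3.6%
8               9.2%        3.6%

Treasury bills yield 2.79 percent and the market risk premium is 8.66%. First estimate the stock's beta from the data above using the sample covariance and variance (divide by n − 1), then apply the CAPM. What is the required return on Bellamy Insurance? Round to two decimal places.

Mean R_i = (0.9 + 4.1 + 12.9 − 0.7 + 7.1 + 6.1 + 7.3 + 9.2) / 8 = 5.8625%
Mean R_m = (2.9 + 3.0 + 8.4 + 0.3 + 3.8 + 2.2 + 3.6 + 3.6) / 8 = 3.4750%
Σ(R_i − R̄_i)(R_m − R̄_m) = 59.8825  ⇒  Cov = 59.8825 / 7 = 8.5546
Σ(R_m − R̄_m)² = 36.6550  ⇒  Var(R_m) = 36.6550 / 7 = 5.2364
β = Cov / Var(R_m) = 8.5546 / 5.2364 = 1.6337
E(R) = R_f + β × MRP = 2.79% + 1.6337 × 8.66% = 16.94%

16.94%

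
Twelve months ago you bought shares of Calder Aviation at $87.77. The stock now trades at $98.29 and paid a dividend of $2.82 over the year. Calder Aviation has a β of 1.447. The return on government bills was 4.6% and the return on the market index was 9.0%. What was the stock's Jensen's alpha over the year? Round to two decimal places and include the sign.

Realised HPR = (P1 + D1 − P0) / P0 = (98.29 + 2.82 − 87.77) / 87.77 = 13.34 / 87.77 = 15.1988%
MRP = 9.0% − 4.6% = 4.40%
CAPM required = R_f + β·MRP = 4.6% + 1.447 × 4.4% = 10.9668%
α = realised − required = 15.1988% − 10.9668% = +4.23%

+4.23%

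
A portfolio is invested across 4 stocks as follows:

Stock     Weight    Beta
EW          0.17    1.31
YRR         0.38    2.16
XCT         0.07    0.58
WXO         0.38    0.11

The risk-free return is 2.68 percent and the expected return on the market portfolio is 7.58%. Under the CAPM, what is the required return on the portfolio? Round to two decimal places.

8.20%

β_P = Σ w_i β_i = 0.17×1.31 + 0.38×2.16 + 0.07×0.58 + 0.38×0.11 = 1.1259
MRP = 7.58% − 2.68% = 4.90%
E(R_P) = R_f + β_P × MRP = 2.68% + 1.1259 × 4.90% = 8.20%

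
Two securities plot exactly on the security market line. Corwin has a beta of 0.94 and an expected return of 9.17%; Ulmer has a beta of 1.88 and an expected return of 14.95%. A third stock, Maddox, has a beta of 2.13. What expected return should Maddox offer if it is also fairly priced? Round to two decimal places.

16.49%

MRP (SML slope) = (14.95% − 9.17%) / (1.88 − 0.94) = 5.78% / 0.94 = 6.1489%
R_f (intercept) = 9.17% − 0.94 × 6.1489% = 3.3900%
E(R_Maddox) = R_f + β × MRP = 3.3900% + 2.13 × 6.1489% = 16.49%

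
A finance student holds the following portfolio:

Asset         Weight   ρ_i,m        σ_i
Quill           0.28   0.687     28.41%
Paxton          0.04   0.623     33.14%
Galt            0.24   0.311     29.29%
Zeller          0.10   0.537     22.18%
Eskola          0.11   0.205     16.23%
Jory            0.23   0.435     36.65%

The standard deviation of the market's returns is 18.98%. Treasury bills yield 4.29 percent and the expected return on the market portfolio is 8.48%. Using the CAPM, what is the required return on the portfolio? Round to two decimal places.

β_Quill = 0.687 × 28.41% / 18.98% = 1.0283
β_Paxton = 0.623 × 33.14% / 18.98% = 1.0878
β_Galt = 0.311 × 29.29% / 18.98% = 0.4799
β_Zeller = 0.537 × 22.18% / 18.98% = 0.6275
β_Eskola = 0.205 × 16.23% / 18.98% = 0.1753
β_Jory = 0.435 × 36.65% / 18.98% = 0.8400
β_P = Σ w_i β_i = 0.28×1.0283 + 0.04×1.0878 + 0.24×0.4799 + 0.10×0.6275 + 0.11×0.1753 + 0.23×0.8400 = 0.7218
MRP = 8.48% − 4.29% = 4.19%
E(R_P) = R_f + β_P × MRP = 4.29% + 0.7218 × 4.19% = 7.31%

7.31%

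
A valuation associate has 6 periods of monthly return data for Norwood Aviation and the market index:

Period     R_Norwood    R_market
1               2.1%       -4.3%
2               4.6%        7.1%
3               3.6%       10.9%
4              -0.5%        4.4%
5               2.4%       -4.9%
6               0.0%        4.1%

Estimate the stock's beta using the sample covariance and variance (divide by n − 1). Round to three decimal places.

Mean R_i = (2.1 + 4.6 + 3.6 − 0.5 + 2.4 + 0.0) / 6 = 2.0333%
Mean R_m = (-4.3 + 7.1 + 10.9 + 4.4 − 4.9 + 4.1) / 6 = 2.8833%
Σ(R_i − R̄_i)(R_m − R̄_m) = 13.7333  ⇒  Cov = 13.7333 / 5 = 2.7467
Σ(R_m − R̄_m)² = 198.0083  ⇒  Var(R_m) = 198.0083 / 5 = 39.6017
β = Cov / Var(R_m) = 2.7467 / 39.6017 = 0.0694

0.069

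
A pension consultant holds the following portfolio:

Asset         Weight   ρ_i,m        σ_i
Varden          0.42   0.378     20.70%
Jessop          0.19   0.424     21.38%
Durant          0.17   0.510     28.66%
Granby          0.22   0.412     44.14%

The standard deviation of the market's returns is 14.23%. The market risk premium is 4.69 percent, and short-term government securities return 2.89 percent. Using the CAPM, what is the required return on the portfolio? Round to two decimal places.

6.68%

β_Varden = 0.378 × 20.70% / 14.23% = 0.5499
β_Jessop = 0.424 × 21.38% / 14.23% = 0.6370
β_Durant = 0.510 × 28.66% / 14.23% = 1.0272
β_Granby = 0.412 × 44.14% / 14.23% = 1.2780
β_P = Σ w_i β_i = 0.42×0.5499 + 0.19×0.6370 + 0.17×1.0272 + 0.22×1.2780 = 0.8078
E(R_P) = R_f + β_P × MRP = 2.89% + 0.8078 × 4.69% = 6.68%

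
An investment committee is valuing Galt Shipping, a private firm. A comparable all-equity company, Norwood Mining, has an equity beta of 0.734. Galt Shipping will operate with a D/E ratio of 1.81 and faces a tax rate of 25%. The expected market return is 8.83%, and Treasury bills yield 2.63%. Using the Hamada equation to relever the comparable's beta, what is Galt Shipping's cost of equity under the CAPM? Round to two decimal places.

13.36%

β_L = β_U × [1 + (1 − t)(D/E)] = 0.734 × [1 + (1 − 0.25) × 1.81]
    = 0.734 × [1 + 0.75 × 1.81] = 0.734 × 2.3575 = 1.7304
MRP = 8.83% − 2.63% = 6.20%
E(R) = R_f + β_L × MRP = 2.63% + 1.7304 × 6.20% = 13.36%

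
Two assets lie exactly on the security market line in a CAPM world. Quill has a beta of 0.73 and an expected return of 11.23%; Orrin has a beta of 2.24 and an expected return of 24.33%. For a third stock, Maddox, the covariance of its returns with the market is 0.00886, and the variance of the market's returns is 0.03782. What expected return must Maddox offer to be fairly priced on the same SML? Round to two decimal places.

6.93%

MRP = (24.33% − 11.23%) / (2.24 − 0.73) = 8.6755%
R_f = 11.23% − 0.73 × 8.6755% = 4.8969%
β_Maddox = Cov / Var(R_m) = 0.00886 / 0.03782 = 0.2343
E(R_Maddox) = R_f + β × MRP = 4.8969% + 0.2343 × 8.6755% = 6.93%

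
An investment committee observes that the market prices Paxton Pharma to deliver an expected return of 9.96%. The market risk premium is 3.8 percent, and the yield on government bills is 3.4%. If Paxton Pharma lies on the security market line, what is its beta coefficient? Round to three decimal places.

1.726

β = (E(R) − R_f) / MRP = (9.96% − 3.4%) / 3.8% = 6.56% / 3.8% = 1.726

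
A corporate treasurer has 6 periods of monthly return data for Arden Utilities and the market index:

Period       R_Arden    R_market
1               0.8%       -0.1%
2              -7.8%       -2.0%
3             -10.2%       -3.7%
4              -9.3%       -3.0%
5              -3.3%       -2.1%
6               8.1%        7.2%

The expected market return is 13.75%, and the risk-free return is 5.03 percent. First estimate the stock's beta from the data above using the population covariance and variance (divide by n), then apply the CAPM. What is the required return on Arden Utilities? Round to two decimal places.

Mean R_i = (0.8 − 7.8 − 10.2 − 9.3 − 3.3 + 8.1) / 6 = -3.6167%
Mean R_m = (-0.1 − 2.0 − 3.7 − 3.0 − 2.1 + 7.2) / 6 = -0.6167%
Σ(R_i − R̄_i)(R_m − R̄_m) = 133.0283  ⇒  Cov = 133.0283 / 6 = 22.1714
Σ(R_m − R̄_m)² = 80.6683  ⇒  Var(R_m) = 80.6683 / 6 = 13.4447
β = Cov / Var(R_m) = 22.1714 / 13.4447 = 1.6491
MRP = 13.75% − 5.03% = 8.72%
E(R) = R_f + β × MRP = 5.03% + 1.6491 × 8.72% = 19.41%

19.41%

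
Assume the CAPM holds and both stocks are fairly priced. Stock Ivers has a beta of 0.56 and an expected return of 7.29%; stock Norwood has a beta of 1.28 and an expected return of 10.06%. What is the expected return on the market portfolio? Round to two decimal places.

8.98%

Both satisfy E(R) = R_f + β·MRP, so the slope of the SML is
MRP = (10.06% − 7.29%) / (1.28 − 0.56) = 2.77% / 0.72 = 3.8472%
R_f = E(R_Ivers) − β_Ivers·MRP = 7.29% − 0.56 × 3.8472% = 5.1356%
E(R_m) = R_f + MRP = 5.1356% + 3.8472% = 8.98%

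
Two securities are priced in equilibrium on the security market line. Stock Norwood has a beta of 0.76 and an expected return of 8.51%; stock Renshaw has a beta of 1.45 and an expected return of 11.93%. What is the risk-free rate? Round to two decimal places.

Both satisfy E(R) = R_f + β·MRP, so the slope of the SML is
MRP = (11.93% − 8.51%) / (1.45 − 0.76) = 3.42% / 0.69 = 4.9565%
R_f = E(R_Norwood) − β_Norwood·MRP = 8.51% − 0.76 × 4.9565% = 4.7431%

4.74%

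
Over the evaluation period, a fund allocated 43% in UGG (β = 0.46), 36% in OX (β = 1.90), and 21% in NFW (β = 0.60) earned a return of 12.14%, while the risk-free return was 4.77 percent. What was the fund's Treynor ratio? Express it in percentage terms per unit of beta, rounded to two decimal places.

β_P = 0.43×0.46 + 0.36×1.90 + 0.21×0.60 = 1.0078
Treynor = (R_P − R_f) / β_P = (12.14% − 4.77%) / 1.0078 = 7.37% / 1.0078 = 7.31%

7.31%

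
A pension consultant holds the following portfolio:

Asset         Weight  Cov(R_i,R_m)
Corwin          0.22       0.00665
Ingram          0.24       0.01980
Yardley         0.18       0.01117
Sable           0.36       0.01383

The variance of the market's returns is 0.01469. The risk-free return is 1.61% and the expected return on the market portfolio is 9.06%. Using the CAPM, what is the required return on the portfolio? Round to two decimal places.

β_Corwin = 0.00665 / 0.01469 = 0.4527
β_Ingram = 0.01980 / 0.01469 = 1.3479
β_Yardley = 0.01117 / 0.01469 = 0.7604
β_Sable = 0.01383 / 0.01469 = 0.9415
β_P = Σ w_i β_i = 0.22×0.4527 + 0.24×1.3479 + 0.18×0.7604 + 0.36×0.9415 = 0.8989
MRP = 9.06% − 1.61% = 7.45%
E(R_P) = R_f + β_P × MRP = 1.61% + 0.8989 × 7.45% = 8.31%

8.31%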